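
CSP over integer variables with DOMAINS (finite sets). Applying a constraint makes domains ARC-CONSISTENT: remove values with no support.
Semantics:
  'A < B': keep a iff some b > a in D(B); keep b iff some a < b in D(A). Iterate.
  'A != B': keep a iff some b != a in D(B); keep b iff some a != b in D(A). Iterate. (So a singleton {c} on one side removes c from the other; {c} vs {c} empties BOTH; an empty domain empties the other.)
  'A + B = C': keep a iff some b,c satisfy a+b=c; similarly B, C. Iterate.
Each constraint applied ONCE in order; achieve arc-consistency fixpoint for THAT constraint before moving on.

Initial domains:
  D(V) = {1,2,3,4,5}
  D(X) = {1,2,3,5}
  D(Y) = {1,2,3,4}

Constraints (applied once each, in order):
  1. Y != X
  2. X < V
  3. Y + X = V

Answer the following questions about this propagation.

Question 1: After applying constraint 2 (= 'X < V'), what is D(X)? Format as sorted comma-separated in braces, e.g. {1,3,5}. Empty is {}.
Answer: {1,2,3}

Derivation:
Constraint 1 (Y != X) on D(Y)={1,2,3,4} D(X)={1,2,3,5}: no change
Constraint 2 (X < V) on D(X)={1,2,3,5} D(V)={1,2,3,4,5}: X {1,2,3,5}->{1,2,3}; V {1,2,3,4,5}->{2,3,4,5}
So after constraint 2: D(X) = {1,2,3}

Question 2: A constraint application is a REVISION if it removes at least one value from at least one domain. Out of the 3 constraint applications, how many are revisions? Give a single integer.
Answer: 1

Derivation:
Constraint 1 (Y != X) on D(Y)={1,2,3,4} D(X)={1,2,3,5}: no change => not a revision
Constraint 2 (X < V) on D(X)={1,2,3,5} D(V)={1,2,3,4,5}: X {1,2,3,5}->{1,2,3}; V {1,2,3,4,5}->{2,3,4,5} => REVISION
Constraint 3 (Y + X = V) on D(Y)={1,2,3,4} D(X)={1,2,3} D(V)={2,3,4,5}: no change => not a revision
Total revisions = 1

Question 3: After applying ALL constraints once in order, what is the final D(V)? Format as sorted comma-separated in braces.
Answer: {2,3,4,5}

Derivation:
Constraint 1 (Y != X) on D(Y)={1,2,3,4} D(X)={1,2,3,5}: no change
Constraint 2 (X < V) on D(X)={1,2,3,5} D(V)={1,2,3,4,5}: X {1,2,3,5}->{1,2,3}; V {1,2,3,4,5}->{2,3,4,5}
Constraint 3 (Y + X = V) on D(Y)={1,2,3,4} D(X)={1,2,3} D(V)={2,3,4,5}: no change
So after all 3 constraints: D(V) = {2,3,4,5}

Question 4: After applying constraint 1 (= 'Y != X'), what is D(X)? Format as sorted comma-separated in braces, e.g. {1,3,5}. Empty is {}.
Answer: {1,2,3,5}

Derivation:
Constraint 1 (Y != X) on D(Y)={1,2,3,4} D(X)={1,2,3,5}: no change
So after constraint 1: D(X) = {1,2,3,5}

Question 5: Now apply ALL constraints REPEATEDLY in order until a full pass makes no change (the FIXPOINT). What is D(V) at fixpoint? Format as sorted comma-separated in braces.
pass 0 (initial): D(V)={1,2,3,4,5}
pass 1: V {1,2,3,4,5}->{2,3,4,5}; X {1,2,3,5}->{1,2,3}
pass 2: no change
Fixpoint after 2 passes: D(V) = {2,3,4,5}

Answer: {2,3,4,5}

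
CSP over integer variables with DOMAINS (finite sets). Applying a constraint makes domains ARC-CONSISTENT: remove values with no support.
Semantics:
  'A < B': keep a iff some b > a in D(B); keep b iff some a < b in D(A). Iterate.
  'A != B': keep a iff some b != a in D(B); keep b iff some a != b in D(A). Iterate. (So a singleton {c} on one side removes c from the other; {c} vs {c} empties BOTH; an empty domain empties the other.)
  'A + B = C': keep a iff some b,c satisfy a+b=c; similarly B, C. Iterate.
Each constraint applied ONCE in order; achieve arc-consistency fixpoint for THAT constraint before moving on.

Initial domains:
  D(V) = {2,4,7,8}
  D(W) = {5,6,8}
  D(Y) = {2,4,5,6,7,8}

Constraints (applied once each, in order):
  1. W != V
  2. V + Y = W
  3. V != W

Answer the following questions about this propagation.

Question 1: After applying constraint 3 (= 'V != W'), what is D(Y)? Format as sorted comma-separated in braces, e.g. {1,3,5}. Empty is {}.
Answer: {2,4,6}

Derivation:
Constraint 1 (W != V) on D(W)={5,6,8} D(V)={2,4,7,8}: no change
Constraint 2 (V + Y = W) on D(V)={2,4,7,8} D(Y)={2,4,5,6,7,8} D(W)={5,6,8}: V {2,4,7,8}->{2,4}; Y {2,4,5,6,7,8}->{2,4,6}; W {5,6,8}->{6,8}
Constraint 3 (V != W) on D(V)={2,4} D(W)={6,8}: no change
So after constraint 3: D(Y) = {2,4,6}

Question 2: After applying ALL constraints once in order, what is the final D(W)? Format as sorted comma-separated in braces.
Answer: {6,8}

Derivation:
Constraint 1 (W != V) on D(W)={5,6,8} D(V)={2,4,7,8}: no change
Constraint 2 (V + Y = W) on D(V)={2,4,7,8} D(Y)={2,4,5,6,7,8} D(W)={5,6,8}: V {2,4,7,8}->{2,4}; Y {2,4,5,6,7,8}->{2,4,6}; W {5,6,8}->{6,8}
Constraint 3 (V != W) on D(V)={2,4} D(W)={6,8}: no change
So after all 3 constraints: D(W) = {6,8}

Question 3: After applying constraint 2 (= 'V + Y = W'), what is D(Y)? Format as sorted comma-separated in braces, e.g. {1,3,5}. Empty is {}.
Constraint 1 (W != V) on D(W)={5,6,8} D(V)={2,4,7,8}: no change
Constraint 2 (V + Y = W) on D(V)={2,4,7,8} D(Y)={2,4,5,6,7,8} D(W)={5,6,8}: V {2,4,7,8}->{2,4}; Y {2,4,5,6,7,8}->{2,4,6}; W {5,6,8}->{6,8}
So after constraint 2: D(Y) = {2,4,6}

Answer: {2,4,6}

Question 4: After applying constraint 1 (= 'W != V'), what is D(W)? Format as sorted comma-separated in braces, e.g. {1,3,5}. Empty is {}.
Answer: {5,6,8}

Derivation:
Constraint 1 (W != V) on D(W)={5,6,8} D(V)={2,4,7,8}: no change
So after constraint 1: D(W) = {5,6,8}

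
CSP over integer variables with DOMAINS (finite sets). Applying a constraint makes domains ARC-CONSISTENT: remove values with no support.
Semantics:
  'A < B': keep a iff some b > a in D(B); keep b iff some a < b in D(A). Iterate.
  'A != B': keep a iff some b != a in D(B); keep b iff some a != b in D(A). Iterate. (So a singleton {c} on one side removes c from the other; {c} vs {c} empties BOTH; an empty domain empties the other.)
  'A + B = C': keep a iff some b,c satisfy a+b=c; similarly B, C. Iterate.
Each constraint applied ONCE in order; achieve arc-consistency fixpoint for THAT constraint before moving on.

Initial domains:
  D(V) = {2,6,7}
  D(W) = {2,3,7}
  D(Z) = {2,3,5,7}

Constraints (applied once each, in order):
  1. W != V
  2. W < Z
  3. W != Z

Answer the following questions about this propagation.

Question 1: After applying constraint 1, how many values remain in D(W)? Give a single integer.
Answer: 3

Derivation:
Constraint 1 (W != V) on D(W)={2,3,7} D(V)={2,6,7}: no change
So after constraint 1: D(W)={2,3,7}, size = 3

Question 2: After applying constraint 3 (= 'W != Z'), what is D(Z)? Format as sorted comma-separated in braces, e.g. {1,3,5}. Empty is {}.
Answer: {3,5,7}

Derivation:
Constraint 1 (W != V) on D(W)={2,3,7} D(V)={2,6,7}: no change
Constraint 2 (W < Z) on D(W)={2,3,7} D(Z)={2,3,5,7}: W {2,3,7}->{2,3}; Z {2,3,5,7}->{3,5,7}
Constraint 3 (W != Z) on D(W)={2,3} D(Z)={3,5,7}: no change
So after constraint 3: D(Z) = {3,5,7}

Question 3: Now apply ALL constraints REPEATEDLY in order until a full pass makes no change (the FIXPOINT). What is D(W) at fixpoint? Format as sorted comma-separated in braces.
Answer: {2,3}

Derivation:
pass 0 (initial): D(W)={2,3,7}
pass 1: W {2,3,7}->{2,3}; Z {2,3,5,7}->{3,5,7}
pass 2: no change
Fixpoint after 2 passes: D(W) = {2,3}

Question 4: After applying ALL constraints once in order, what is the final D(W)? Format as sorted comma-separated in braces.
Answer: {2,3}

Derivation:
Constraint 1 (W != V) on D(W)={2,3,7} D(V)={2,6,7}: no change
Constraint 2 (W < Z) on D(W)={2,3,7} D(Z)={2,3,5,7}: W {2,3,7}->{2,3}; Z {2,3,5,7}->{3,5,7}
Constraint 3 (W != Z) on D(W)={2,3} D(Z)={3,5,7}: no change
So after all 3 constraints: D(W) = {2,3}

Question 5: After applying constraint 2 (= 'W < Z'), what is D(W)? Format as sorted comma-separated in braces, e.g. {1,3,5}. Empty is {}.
Constraint 1 (W != V) on D(W)={2,3,7} D(V)={2,6,7}: no change
Constraint 2 (W < Z) on D(W)={2,3,7} D(Z)={2,3,5,7}: W {2,3,7}->{2,3}; Z {2,3,5,7}->{3,5,7}
So after constraint 2: D(W) = {2,3}

Answer: {2,3}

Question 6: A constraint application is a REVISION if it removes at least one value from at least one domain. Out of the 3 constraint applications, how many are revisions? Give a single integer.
Answer: 1

Derivation:
Constraint 1 (W != V) on D(W)={2,3,7} D(V)={2,6,7}: no change => not a revision
Constraint 2 (W < Z) on D(W)={2,3,7} D(Z)={2,3,5,7}: W {2,3,7}->{2,3}; Z {2,3,5,7}->{3,5,7} => REVISION
Constraint 3 (W != Z) on D(W)={2,3} D(Z)={3,5,7}: no change => not a revision
Total revisions = 1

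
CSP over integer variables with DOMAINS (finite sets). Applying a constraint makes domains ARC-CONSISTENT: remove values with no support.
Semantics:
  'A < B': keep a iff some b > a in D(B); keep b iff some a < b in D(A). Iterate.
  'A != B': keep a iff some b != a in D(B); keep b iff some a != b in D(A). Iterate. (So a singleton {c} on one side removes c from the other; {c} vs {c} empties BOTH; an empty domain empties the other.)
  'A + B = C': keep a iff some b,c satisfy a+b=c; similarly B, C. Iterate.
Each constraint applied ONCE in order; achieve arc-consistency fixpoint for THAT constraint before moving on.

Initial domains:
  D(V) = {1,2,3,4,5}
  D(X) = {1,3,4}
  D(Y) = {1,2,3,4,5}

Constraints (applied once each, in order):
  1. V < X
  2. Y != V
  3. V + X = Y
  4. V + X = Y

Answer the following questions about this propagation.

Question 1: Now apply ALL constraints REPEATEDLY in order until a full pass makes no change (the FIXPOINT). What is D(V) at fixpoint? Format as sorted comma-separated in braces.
pass 0 (initial): D(V)={1,2,3,4,5}
pass 1: V {1,2,3,4,5}->{1,2}; X {1,3,4}->{3,4}; Y {1,2,3,4,5}->{4,5}
pass 2: no change
Fixpoint after 2 passes: D(V) = {1,2}

Answer: {1,2}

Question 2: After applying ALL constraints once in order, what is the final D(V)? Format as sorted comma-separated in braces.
Constraint 1 (V < X) on D(V)={1,2,3,4,5} D(X)={1,3,4}: V {1,2,3,4,5}->{1,2,3}; X {1,3,4}->{3,4}
Constraint 2 (Y != V) on D(Y)={1,2,3,4,5} D(V)={1,2,3}: no change
Constraint 3 (V + X = Y) on D(V)={1,2,3} D(X)={3,4} D(Y)={1,2,3,4,5}: V {1,2,3}->{1,2}; Y {1,2,3,4,5}->{4,5}
Constraint 4 (V + X = Y) on D(V)={1,2} D(X)={3,4} D(Y)={4,5}: no change
So after all 4 constraints: D(V) = {1,2}

Answer: {1,2}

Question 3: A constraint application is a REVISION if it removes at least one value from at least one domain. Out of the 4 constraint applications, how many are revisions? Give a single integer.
Constraint 1 (V < X) on D(V)={1,2,3,4,5} D(X)={1,3,4}: V {1,2,3,4,5}->{1,2,3}; X {1,3,4}->{3,4} => REVISION
Constraint 2 (Y != V) on D(Y)={1,2,3,4,5} D(V)={1,2,3}: no change => not a revision
Constraint 3 (V + X = Y) on D(V)={1,2,3} D(X)={3,4} D(Y)={1,2,3,4,5}: V {1,2,3}->{1,2}; Y {1,2,3,4,5}->{4,5} => REVISION
Constraint 4 (V + X = Y) on D(V)={1,2} D(X)={3,4} D(Y)={4,5}: no change => not a revision
Total revisions = 2

Answer: 2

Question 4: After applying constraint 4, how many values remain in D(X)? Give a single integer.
Constraint 1 (V < X) on D(V)={1,2,3,4,5} D(X)={1,3,4}: V {1,2,3,4,5}->{1,2,3}; X {1,3,4}->{3,4}
Constraint 2 (Y != V) on D(Y)={1,2,3,4,5} D(V)={1,2,3}: no change
Constraint 3 (V + X = Y) on D(V)={1,2,3} D(X)={3,4} D(Y)={1,2,3,4,5}: V {1,2,3}->{1,2}; Y {1,2,3,4,5}->{4,5}
Constraint 4 (V + X = Y) on D(V)={1,2} D(X)={3,4} D(Y)={4,5}: no change
So after constraint 4: D(X)={3,4}, size = 2

Answer: 2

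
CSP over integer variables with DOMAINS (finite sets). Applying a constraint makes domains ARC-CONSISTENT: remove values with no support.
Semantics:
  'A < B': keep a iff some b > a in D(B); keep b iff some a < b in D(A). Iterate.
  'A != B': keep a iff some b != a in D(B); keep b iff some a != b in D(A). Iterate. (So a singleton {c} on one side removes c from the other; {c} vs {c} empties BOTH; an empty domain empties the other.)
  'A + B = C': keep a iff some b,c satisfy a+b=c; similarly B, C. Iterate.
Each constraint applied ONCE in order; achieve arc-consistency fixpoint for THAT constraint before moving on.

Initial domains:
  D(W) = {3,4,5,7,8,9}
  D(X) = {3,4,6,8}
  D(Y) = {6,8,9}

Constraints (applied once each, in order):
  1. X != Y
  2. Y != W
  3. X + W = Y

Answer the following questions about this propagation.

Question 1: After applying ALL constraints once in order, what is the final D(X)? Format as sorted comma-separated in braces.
Answer: {3,4,6}

Derivation:
Constraint 1 (X != Y) on D(X)={3,4,6,8} D(Y)={6,8,9}: no change
Constraint 2 (Y != W) on D(Y)={6,8,9} D(W)={3,4,5,7,8,9}: no change
Constraint 3 (X + W = Y) on D(X)={3,4,6,8} D(W)={3,4,5,7,8,9} D(Y)={6,8,9}: X {3,4,6,8}->{3,4,6}; W {3,4,5,7,8,9}->{3,4,5}
So after all 3 constraints: D(X) = {3,4,6}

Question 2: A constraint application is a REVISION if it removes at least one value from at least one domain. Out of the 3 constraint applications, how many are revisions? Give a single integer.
Answer: 1

Derivation:
Constraint 1 (X != Y) on D(X)={3,4,6,8} D(Y)={6,8,9}: no change => not a revision
Constraint 2 (Y != W) on D(Y)={6,8,9} D(W)={3,4,5,7,8,9}: no change => not a revision
Constraint 3 (X + W = Y) on D(X)={3,4,6,8} D(W)={3,4,5,7,8,9} D(Y)={6,8,9}: X {3,4,6,8}->{3,4,6}; W {3,4,5,7,8,9}->{3,4,5} => REVISION
Total revisions = 1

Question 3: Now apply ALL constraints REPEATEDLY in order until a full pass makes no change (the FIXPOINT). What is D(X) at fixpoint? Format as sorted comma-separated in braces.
pass 0 (initial): D(X)={3,4,6,8}
pass 1: W {3,4,5,7,8,9}->{3,4,5}; X {3,4,6,8}->{3,4,6}
pass 2: no change
Fixpoint after 2 passes: D(X) = {3,4,6}

Answer: {3,4,6}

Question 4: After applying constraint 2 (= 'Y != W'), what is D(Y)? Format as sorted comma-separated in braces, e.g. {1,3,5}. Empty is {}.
Answer: {6,8,9}

Derivation:
Constraint 1 (X != Y) on D(X)={3,4,6,8} D(Y)={6,8,9}: no change
Constraint 2 (Y != W) on D(Y)={6,8,9} D(W)={3,4,5,7,8,9}: no change
So after constraint 2: D(Y) = {6,8,9}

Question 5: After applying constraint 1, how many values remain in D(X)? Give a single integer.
Constraint 1 (X != Y) on D(X)={3,4,6,8} D(Y)={6,8,9}: no change
So after constraint 1: D(X)={3,4,6,8}, size = 4

Answer: 4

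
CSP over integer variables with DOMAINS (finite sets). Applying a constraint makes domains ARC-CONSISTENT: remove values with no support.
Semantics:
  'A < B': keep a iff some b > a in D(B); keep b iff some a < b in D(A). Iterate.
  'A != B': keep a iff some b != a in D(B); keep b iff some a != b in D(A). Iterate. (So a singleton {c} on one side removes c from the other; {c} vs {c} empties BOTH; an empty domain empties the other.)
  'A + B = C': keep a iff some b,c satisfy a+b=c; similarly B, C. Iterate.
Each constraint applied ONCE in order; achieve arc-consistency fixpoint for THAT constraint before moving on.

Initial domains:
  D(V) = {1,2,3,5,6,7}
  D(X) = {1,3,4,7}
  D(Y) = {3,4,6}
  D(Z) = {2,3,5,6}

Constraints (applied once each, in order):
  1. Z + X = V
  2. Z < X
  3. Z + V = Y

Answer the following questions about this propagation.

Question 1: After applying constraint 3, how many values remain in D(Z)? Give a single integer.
Answer: 1

Derivation:
Constraint 1 (Z + X = V) on D(Z)={2,3,5,6} D(X)={1,3,4,7} D(V)={1,2,3,5,6,7}: X {1,3,4,7}->{1,3,4}; V {1,2,3,5,6,7}->{3,5,6,7}
Constraint 2 (Z < X) on D(Z)={2,3,5,6} D(X)={1,3,4}: Z {2,3,5,6}->{2,3}; X {1,3,4}->{3,4}
Constraint 3 (Z + V = Y) on D(Z)={2,3} D(V)={3,5,6,7} D(Y)={3,4,6}: Z {2,3}->{3}; V {3,5,6,7}->{3}; Y {3,4,6}->{6}
So after constraint 3: D(Z)={3}, size = 1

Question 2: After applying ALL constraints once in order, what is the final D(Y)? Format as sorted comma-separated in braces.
Constraint 1 (Z + X = V) on D(Z)={2,3,5,6} D(X)={1,3,4,7} D(V)={1,2,3,5,6,7}: X {1,3,4,7}->{1,3,4}; V {1,2,3,5,6,7}->{3,5,6,7}
Constraint 2 (Z < X) on D(Z)={2,3,5,6} D(X)={1,3,4}: Z {2,3,5,6}->{2,3}; X {1,3,4}->{3,4}
Constraint 3 (Z + V = Y) on D(Z)={2,3} D(V)={3,5,6,7} D(Y)={3,4,6}: Z {2,3}->{3}; V {3,5,6,7}->{3}; Y {3,4,6}->{6}
So after all 3 constraints: D(Y) = {6}

Answer: {6}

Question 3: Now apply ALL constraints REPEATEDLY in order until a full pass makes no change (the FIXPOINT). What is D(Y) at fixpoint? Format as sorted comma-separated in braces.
Answer: {}

Derivation:
pass 0 (initial): D(Y)={3,4,6}
pass 1: V {1,2,3,5,6,7}->{3}; X {1,3,4,7}->{3,4}; Y {3,4,6}->{6}; Z {2,3,5,6}->{3}
pass 2: V {3}->{}; X {3,4}->{}; Y {6}->{}; Z {3}->{}
pass 3: no change
Fixpoint after 3 passes: D(Y) = {}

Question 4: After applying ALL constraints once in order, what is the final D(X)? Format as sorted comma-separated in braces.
Constraint 1 (Z + X = V) on D(Z)={2,3,5,6} D(X)={1,3,4,7} D(V)={1,2,3,5,6,7}: X {1,3,4,7}->{1,3,4}; V {1,2,3,5,6,7}->{3,5,6,7}
Constraint 2 (Z < X) on D(Z)={2,3,5,6} D(X)={1,3,4}: Z {2,3,5,6}->{2,3}; X {1,3,4}->{3,4}
Constraint 3 (Z + V = Y) on D(Z)={2,3} D(V)={3,5,6,7} D(Y)={3,4,6}: Z {2,3}->{3}; V {3,5,6,7}->{3}; Y {3,4,6}->{6}
So after all 3 constraints: D(X) = {3,4}

Answer: {3,4}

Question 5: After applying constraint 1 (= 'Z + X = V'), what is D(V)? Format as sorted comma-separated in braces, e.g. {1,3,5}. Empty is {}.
Answer: {3,5,6,7}

Derivation:
Constraint 1 (Z + X = V) on D(Z)={2,3,5,6} D(X)={1,3,4,7} D(V)={1,2,3,5,6,7}: X {1,3,4,7}->{1,3,4}; V {1,2,3,5,6,7}->{3,5,6,7}
So after constraint 1: D(V) = {3,5,6,7}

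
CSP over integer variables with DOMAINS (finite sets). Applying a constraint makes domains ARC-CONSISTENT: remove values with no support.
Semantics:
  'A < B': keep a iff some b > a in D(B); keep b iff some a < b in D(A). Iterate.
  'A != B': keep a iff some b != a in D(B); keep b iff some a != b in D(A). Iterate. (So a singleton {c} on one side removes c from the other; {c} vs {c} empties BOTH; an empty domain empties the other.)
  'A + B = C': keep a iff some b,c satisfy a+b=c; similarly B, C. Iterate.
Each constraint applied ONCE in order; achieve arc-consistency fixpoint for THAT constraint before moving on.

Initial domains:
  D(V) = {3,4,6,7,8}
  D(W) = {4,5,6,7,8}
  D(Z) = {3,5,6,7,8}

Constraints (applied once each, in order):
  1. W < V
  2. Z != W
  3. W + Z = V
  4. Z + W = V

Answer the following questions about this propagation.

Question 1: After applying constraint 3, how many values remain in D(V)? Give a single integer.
Answer: 2

Derivation:
Constraint 1 (W < V) on D(W)={4,5,6,7,8} D(V)={3,4,6,7,8}: W {4,5,6,7,8}->{4,5,6,7}; V {3,4,6,7,8}->{6,7,8}
Constraint 2 (Z != W) on D(Z)={3,5,6,7,8} D(W)={4,5,6,7}: no change
Constraint 3 (W + Z = V) on D(W)={4,5,6,7} D(Z)={3,5,6,7,8} D(V)={6,7,8}: W {4,5,6,7}->{4,5}; Z {3,5,6,7,8}->{3}; V {6,7,8}->{7,8}
So after constraint 3: D(V)={7,8}, size = 2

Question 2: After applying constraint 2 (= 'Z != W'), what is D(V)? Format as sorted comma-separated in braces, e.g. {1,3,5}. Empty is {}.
Constraint 1 (W < V) on D(W)={4,5,6,7,8} D(V)={3,4,6,7,8}: W {4,5,6,7,8}->{4,5,6,7}; V {3,4,6,7,8}->{6,7,8}
Constraint 2 (Z != W) on D(Z)={3,5,6,7,8} D(W)={4,5,6,7}: no change
So after constraint 2: D(V) = {6,7,8}

Answer: {6,7,8}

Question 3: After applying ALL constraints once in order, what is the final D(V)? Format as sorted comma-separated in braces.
Answer: {7,8}

Derivation:
Constraint 1 (W < V) on D(W)={4,5,6,7,8} D(V)={3,4,6,7,8}: W {4,5,6,7,8}->{4,5,6,7}; V {3,4,6,7,8}->{6,7,8}
Constraint 2 (Z != W) on D(Z)={3,5,6,7,8} D(W)={4,5,6,7}: no change
Constraint 3 (W + Z = V) on D(W)={4,5,6,7} D(Z)={3,5,6,7,8} D(V)={6,7,8}: W {4,5,6,7}->{4,5}; Z {3,5,6,7,8}->{3}; V {6,7,8}->{7,8}
Constraint 4 (Z + W = V) on D(Z)={3} D(W)={4,5} D(V)={7,8}: no change
So after all 4 constraints: D(V) = {7,8}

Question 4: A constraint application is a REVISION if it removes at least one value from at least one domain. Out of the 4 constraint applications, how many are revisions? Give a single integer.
Answer: 2

Derivation:
Constraint 1 (W < V) on D(W)={4,5,6,7,8} D(V)={3,4,6,7,8}: W {4,5,6,7,8}->{4,5,6,7}; V {3,4,6,7,8}->{6,7,8} => REVISION
Constraint 2 (Z != W) on D(Z)={3,5,6,7,8} D(W)={4,5,6,7}: no change => not a revision
Constraint 3 (W + Z = V) on D(W)={4,5,6,7} D(Z)={3,5,6,7,8} D(V)={6,7,8}: W {4,5,6,7}->{4,5}; Z {3,5,6,7,8}->{3}; V {6,7,8}->{7,8} => REVISION
Constraint 4 (Z + W = V) on D(Z)={3} D(W)={4,5} D(V)={7,8}: no change => not a revision
Total revisions = 2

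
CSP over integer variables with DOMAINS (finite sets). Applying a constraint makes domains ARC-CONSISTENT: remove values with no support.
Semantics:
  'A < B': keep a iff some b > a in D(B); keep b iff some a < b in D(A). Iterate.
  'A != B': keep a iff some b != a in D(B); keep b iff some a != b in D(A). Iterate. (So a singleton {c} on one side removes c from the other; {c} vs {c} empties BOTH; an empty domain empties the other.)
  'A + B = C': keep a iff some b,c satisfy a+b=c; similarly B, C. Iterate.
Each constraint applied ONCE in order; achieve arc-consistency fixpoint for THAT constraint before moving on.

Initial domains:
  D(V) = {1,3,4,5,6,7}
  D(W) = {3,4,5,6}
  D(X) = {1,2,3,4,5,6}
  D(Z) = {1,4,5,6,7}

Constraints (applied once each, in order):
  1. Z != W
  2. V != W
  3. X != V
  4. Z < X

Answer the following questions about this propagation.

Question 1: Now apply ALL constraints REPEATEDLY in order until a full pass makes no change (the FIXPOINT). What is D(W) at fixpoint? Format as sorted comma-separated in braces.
Answer: {3,4,5,6}

Derivation:
pass 0 (initial): D(W)={3,4,5,6}
pass 1: X {1,2,3,4,5,6}->{2,3,4,5,6}; Z {1,4,5,6,7}->{1,4,5}
pass 2: no change
Fixpoint after 2 passes: D(W) = {3,4,5,6}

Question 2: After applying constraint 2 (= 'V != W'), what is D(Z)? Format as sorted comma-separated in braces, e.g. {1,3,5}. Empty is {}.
Answer: {1,4,5,6,7}

Derivation:
Constraint 1 (Z != W) on D(Z)={1,4,5,6,7} D(W)={3,4,5,6}: no change
Constraint 2 (V != W) on D(V)={1,3,4,5,6,7} D(W)={3,4,5,6}: no change
So after constraint 2: D(Z) = {1,4,5,6,7}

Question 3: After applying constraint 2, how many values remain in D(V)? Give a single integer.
Constraint 1 (Z != W) on D(Z)={1,4,5,6,7} D(W)={3,4,5,6}: no change
Constraint 2 (V != W) on D(V)={1,3,4,5,6,7} D(W)={3,4,5,6}: no change
So after constraint 2: D(V)={1,3,4,5,6,7}, size = 6

Answer: 6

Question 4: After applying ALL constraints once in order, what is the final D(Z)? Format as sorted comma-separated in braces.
Answer: {1,4,5}

Derivation:
Constraint 1 (Z != W) on D(Z)={1,4,5,6,7} D(W)={3,4,5,6}: no change
Constraint 2 (V != W) on D(V)={1,3,4,5,6,7} D(W)={3,4,5,6}: no change
Constraint 3 (X != V) on D(X)={1,2,3,4,5,6} D(V)={1,3,4,5,6,7}: no change
Constraint 4 (Z < X) on D(Z)={1,4,5,6,7} D(X)={1,2,3,4,5,6}: Z {1,4,5,6,7}->{1,4,5}; X {1,2,3,4,5,6}->{2,3,4,5,6}
So after all 4 constraints: D(Z) = {1,4,5}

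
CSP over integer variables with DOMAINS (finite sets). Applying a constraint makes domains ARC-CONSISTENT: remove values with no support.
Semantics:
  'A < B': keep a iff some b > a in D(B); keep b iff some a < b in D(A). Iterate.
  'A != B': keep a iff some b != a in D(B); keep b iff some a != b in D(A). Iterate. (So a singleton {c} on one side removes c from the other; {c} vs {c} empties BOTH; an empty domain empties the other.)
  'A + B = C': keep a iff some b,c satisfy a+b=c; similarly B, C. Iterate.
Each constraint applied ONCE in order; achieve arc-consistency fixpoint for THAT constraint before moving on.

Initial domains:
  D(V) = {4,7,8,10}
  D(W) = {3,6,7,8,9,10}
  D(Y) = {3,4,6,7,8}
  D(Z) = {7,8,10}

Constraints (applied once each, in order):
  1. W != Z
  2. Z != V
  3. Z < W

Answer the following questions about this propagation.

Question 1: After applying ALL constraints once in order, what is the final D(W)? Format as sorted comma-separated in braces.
Answer: {8,9,10}

Derivation:
Constraint 1 (W != Z) on D(W)={3,6,7,8,9,10} D(Z)={7,8,10}: no change
Constraint 2 (Z != V) on D(Z)={7,8,10} D(V)={4,7,8,10}: no change
Constraint 3 (Z < W) on D(Z)={7,8,10} D(W)={3,6,7,8,9,10}: Z {7,8,10}->{7,8}; W {3,6,7,8,9,10}->{8,9,10}
So after all 3 constraints: D(W) = {8,9,10}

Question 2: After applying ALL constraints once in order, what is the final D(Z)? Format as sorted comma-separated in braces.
Constraint 1 (W != Z) on D(W)={3,6,7,8,9,10} D(Z)={7,8,10}: no change
Constraint 2 (Z != V) on D(Z)={7,8,10} D(V)={4,7,8,10}: no change
Constraint 3 (Z < W) on D(Z)={7,8,10} D(W)={3,6,7,8,9,10}: Z {7,8,10}->{7,8}; W {3,6,7,8,9,10}->{8,9,10}
So after all 3 constraints: D(Z) = {7,8}

Answer: {7,8}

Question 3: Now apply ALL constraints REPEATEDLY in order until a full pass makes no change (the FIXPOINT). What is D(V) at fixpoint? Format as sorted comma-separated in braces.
Answer: {4,7,8,10}

Derivation:
pass 0 (initial): D(V)={4,7,8,10}
pass 1: W {3,6,7,8,9,10}->{8,9,10}; Z {7,8,10}->{7,8}
pass 2: no change
Fixpoint after 2 passes: D(V) = {4,7,8,10}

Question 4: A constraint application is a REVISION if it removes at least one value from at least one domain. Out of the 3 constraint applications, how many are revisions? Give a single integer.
Constraint 1 (W != Z) on D(W)={3,6,7,8,9,10} D(Z)={7,8,10}: no change => not a revision
Constraint 2 (Z != V) on D(Z)={7,8,10} D(V)={4,7,8,10}: no change => not a revision
Constraint 3 (Z < W) on D(Z)={7,8,10} D(W)={3,6,7,8,9,10}: Z {7,8,10}->{7,8}; W {3,6,7,8,9,10}->{8,9,10} => REVISION
Total revisions = 1

Answer: 1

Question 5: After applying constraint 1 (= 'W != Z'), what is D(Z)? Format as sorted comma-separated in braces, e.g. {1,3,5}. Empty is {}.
Constraint 1 (W != Z) on D(W)={3,6,7,8,9,10} D(Z)={7,8,10}: no change
So after constraint 1: D(Z) = {7,8,10}

Answer: {7,8,10}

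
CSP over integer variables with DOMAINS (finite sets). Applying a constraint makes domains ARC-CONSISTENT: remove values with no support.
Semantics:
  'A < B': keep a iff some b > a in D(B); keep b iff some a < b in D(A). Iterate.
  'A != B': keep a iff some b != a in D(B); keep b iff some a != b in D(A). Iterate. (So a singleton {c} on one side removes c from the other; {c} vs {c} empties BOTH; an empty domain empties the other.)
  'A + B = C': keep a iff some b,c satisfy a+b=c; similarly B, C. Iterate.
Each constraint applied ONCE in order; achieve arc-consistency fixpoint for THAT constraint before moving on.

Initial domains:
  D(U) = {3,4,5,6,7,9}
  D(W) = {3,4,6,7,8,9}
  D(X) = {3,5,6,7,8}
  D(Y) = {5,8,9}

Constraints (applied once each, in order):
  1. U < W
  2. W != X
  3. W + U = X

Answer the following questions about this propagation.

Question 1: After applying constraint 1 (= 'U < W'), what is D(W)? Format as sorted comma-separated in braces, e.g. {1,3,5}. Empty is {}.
Answer: {4,6,7,8,9}

Derivation:
Constraint 1 (U < W) on D(U)={3,4,5,6,7,9} D(W)={3,4,6,7,8,9}: U {3,4,5,6,7,9}->{3,4,5,6,7}; W {3,4,6,7,8,9}->{4,6,7,8,9}
So after constraint 1: D(W) = {4,6,7,8,9}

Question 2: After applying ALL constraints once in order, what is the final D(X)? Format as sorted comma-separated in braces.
Constraint 1 (U < W) on D(U)={3,4,5,6,7,9} D(W)={3,4,6,7,8,9}: U {3,4,5,6,7,9}->{3,4,5,6,7}; W {3,4,6,7,8,9}->{4,6,7,8,9}
Constraint 2 (W != X) on D(W)={4,6,7,8,9} D(X)={3,5,6,7,8}: no change
Constraint 3 (W + U = X) on D(W)={4,6,7,8,9} D(U)={3,4,5,6,7} D(X)={3,5,6,7,8}: W {4,6,7,8,9}->{4}; U {3,4,5,6,7}->{3,4}; X {3,5,6,7,8}->{7,8}
So after all 3 constraints: D(X) = {7,8}

Answer: {7,8}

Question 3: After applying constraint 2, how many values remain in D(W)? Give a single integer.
Answer: 5

Derivation:
Constraint 1 (U < W) on D(U)={3,4,5,6,7,9} D(W)={3,4,6,7,8,9}: U {3,4,5,6,7,9}->{3,4,5,6,7}; W {3,4,6,7,8,9}->{4,6,7,8,9}
Constraint 2 (W != X) on D(W)={4,6,7,8,9} D(X)={3,5,6,7,8}: no change
So after constraint 2: D(W)={4,6,7,8,9}, size = 5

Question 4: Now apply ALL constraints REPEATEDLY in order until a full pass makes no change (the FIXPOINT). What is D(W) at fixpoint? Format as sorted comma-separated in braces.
pass 0 (initial): D(W)={3,4,6,7,8,9}
pass 1: U {3,4,5,6,7,9}->{3,4}; W {3,4,6,7,8,9}->{4}; X {3,5,6,7,8}->{7,8}
pass 2: U {3,4}->{3}; X {7,8}->{7}
pass 3: no change
Fixpoint after 3 passes: D(W) = {4}

Answer: {4}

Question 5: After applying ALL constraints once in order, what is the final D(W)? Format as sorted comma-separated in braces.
Answer: {4}

Derivation:
Constraint 1 (U < W) on D(U)={3,4,5,6,7,9} D(W)={3,4,6,7,8,9}: U {3,4,5,6,7,9}->{3,4,5,6,7}; W {3,4,6,7,8,9}->{4,6,7,8,9}
Constraint 2 (W != X) on D(W)={4,6,7,8,9} D(X)={3,5,6,7,8}: no change
Constraint 3 (W + U = X) on D(W)={4,6,7,8,9} D(U)={3,4,5,6,7} D(X)={3,5,6,7,8}: W {4,6,7,8,9}->{4}; U {3,4,5,6,7}->{3,4}; X {3,5,6,7,8}->{7,8}
So after all 3 constraints: D(W) = {4}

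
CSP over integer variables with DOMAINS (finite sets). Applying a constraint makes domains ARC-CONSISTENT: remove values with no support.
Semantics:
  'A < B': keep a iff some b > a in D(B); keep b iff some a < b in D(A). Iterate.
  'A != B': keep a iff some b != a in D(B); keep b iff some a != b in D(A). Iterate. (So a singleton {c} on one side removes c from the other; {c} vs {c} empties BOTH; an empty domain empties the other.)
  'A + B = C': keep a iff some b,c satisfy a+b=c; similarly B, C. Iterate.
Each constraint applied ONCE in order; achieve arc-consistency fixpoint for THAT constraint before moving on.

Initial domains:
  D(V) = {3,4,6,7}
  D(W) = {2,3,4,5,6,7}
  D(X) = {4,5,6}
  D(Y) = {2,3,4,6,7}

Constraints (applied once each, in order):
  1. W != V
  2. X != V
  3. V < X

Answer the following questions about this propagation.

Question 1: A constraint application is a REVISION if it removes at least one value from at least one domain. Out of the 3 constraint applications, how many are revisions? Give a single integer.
Constraint 1 (W != V) on D(W)={2,3,4,5,6,7} D(V)={3,4,6,7}: no change => not a revision
Constraint 2 (X != V) on D(X)={4,5,6} D(V)={3,4,6,7}: no change => not a revision
Constraint 3 (V < X) on D(V)={3,4,6,7} D(X)={4,5,6}: V {3,4,6,7}->{3,4} => REVISION
Total revisions = 1

Answer: 1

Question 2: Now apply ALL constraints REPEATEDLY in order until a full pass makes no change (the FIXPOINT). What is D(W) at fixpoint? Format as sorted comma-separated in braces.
pass 0 (initial): D(W)={2,3,4,5,6,7}
pass 1: V {3,4,6,7}->{3,4}
pass 2: no change
Fixpoint after 2 passes: D(W) = {2,3,4,5,6,7}

Answer: {2,3,4,5,6,7}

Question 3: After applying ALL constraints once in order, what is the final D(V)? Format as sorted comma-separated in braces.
Constraint 1 (W != V) on D(W)={2,3,4,5,6,7} D(V)={3,4,6,7}: no change
Constraint 2 (X != V) on D(X)={4,5,6} D(V)={3,4,6,7}: no change
Constraint 3 (V < X) on D(V)={3,4,6,7} D(X)={4,5,6}: V {3,4,6,7}->{3,4}
So after all 3 constraints: D(V) = {3,4}

Answer: {3,4}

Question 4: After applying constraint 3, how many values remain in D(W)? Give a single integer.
Answer: 6

Derivation:
Constraint 1 (W != V) on D(W)={2,3,4,5,6,7} D(V)={3,4,6,7}: no change
Constraint 2 (X != V) on D(X)={4,5,6} D(V)={3,4,6,7}: no change
Constraint 3 (V < X) on D(V)={3,4,6,7} D(X)={4,5,6}: V {3,4,6,7}->{3,4}
So after constraint 3: D(W)={2,3,4,5,6,7}, size = 6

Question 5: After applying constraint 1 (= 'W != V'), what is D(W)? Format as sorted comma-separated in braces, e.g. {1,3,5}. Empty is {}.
Answer: {2,3,4,5,6,7}

Derivation:
Constraint 1 (W != V) on D(W)={2,3,4,5,6,7} D(V)={3,4,6,7}: no change
So after constraint 1: D(W) = {2,3,4,5,6,7}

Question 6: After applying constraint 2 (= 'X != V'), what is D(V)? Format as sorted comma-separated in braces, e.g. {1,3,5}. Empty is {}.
Answer: {3,4,6,7}

Derivation:
Constraint 1 (W != V) on D(W)={2,3,4,5,6,7} D(V)={3,4,6,7}: no change
Constraint 2 (X != V) on D(X)={4,5,6} D(V)={3,4,6,7}: no change
So after constraint 2: D(V) = {3,4,6,7}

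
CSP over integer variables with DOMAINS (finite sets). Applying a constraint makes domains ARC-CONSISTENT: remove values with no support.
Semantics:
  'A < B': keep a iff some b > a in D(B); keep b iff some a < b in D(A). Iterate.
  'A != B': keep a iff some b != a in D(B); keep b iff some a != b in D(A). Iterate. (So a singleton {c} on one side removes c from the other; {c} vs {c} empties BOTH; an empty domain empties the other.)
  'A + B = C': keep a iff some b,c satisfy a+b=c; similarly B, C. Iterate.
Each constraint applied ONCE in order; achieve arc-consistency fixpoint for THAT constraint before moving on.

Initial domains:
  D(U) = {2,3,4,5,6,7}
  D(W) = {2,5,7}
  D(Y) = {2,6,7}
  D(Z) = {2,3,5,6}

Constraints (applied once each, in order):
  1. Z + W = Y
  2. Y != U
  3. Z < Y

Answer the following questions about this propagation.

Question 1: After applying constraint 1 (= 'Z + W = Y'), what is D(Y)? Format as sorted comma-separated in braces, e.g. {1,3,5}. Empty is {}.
Constraint 1 (Z + W = Y) on D(Z)={2,3,5,6} D(W)={2,5,7} D(Y)={2,6,7}: Z {2,3,5,6}->{2,5}; W {2,5,7}->{2,5}; Y {2,6,7}->{7}
So after constraint 1: D(Y) = {7}

Answer: {7}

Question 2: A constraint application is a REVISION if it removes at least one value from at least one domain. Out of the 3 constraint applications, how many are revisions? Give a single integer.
Constraint 1 (Z + W = Y) on D(Z)={2,3,5,6} D(W)={2,5,7} D(Y)={2,6,7}: Z {2,3,5,6}->{2,5}; W {2,5,7}->{2,5}; Y {2,6,7}->{7} => REVISION
Constraint 2 (Y != U) on D(Y)={7} D(U)={2,3,4,5,6,7}: U {2,3,4,5,6,7}->{2,3,4,5,6} => REVISION
Constraint 3 (Z < Y) on D(Z)={2,5} D(Y)={7}: no change => not a revision
Total revisions = 2

Answer: 2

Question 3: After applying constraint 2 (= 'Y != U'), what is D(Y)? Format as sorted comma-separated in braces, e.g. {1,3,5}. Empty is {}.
Constraint 1 (Z + W = Y) on D(Z)={2,3,5,6} D(W)={2,5,7} D(Y)={2,6,7}: Z {2,3,5,6}->{2,5}; W {2,5,7}->{2,5}; Y {2,6,7}->{7}
Constraint 2 (Y != U) on D(Y)={7} D(U)={2,3,4,5,6,7}: U {2,3,4,5,6,7}->{2,3,4,5,6}
So after constraint 2: D(Y) = {7}

Answer: {7}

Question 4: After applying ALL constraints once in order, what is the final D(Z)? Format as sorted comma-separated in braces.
Answer: {2,5}

Derivation:
Constraint 1 (Z + W = Y) on D(Z)={2,3,5,6} D(W)={2,5,7} D(Y)={2,6,7}: Z {2,3,5,6}->{2,5}; W {2,5,7}->{2,5}; Y {2,6,7}->{7}
Constraint 2 (Y != U) on D(Y)={7} D(U)={2,3,4,5,6,7}: U {2,3,4,5,6,7}->{2,3,4,5,6}
Constraint 3 (Z < Y) on D(Z)={2,5} D(Y)={7}: no change
So after all 3 constraints: D(Z) = {2,5}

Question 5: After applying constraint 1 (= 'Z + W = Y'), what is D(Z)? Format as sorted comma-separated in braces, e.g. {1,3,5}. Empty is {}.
Constraint 1 (Z + W = Y) on D(Z)={2,3,5,6} D(W)={2,5,7} D(Y)={2,6,7}: Z {2,3,5,6}->{2,5}; W {2,5,7}->{2,5}; Y {2,6,7}->{7}
So after constraint 1: D(Z) = {2,5}

Answer: {2,5}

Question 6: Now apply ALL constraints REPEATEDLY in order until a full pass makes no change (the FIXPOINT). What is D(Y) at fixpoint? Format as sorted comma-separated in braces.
pass 0 (initial): D(Y)={2,6,7}
pass 1: U {2,3,4,5,6,7}->{2,3,4,5,6}; W {2,5,7}->{2,5}; Y {2,6,7}->{7}; Z {2,3,5,6}->{2,5}
pass 2: no change
Fixpoint after 2 passes: D(Y) = {7}

Answer: {7}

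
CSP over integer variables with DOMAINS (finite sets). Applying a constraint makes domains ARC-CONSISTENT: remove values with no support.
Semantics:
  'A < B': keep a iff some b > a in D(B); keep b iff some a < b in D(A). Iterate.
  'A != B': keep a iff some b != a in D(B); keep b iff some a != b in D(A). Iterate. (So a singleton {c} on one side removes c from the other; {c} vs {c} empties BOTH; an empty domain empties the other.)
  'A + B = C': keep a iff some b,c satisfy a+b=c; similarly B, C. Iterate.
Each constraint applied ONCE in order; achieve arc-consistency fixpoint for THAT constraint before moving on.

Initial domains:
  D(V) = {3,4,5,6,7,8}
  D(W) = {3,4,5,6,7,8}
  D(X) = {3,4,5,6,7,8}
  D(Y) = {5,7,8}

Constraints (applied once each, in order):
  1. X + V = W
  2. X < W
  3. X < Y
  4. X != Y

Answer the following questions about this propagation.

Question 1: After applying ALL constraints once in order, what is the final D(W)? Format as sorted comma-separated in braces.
Constraint 1 (X + V = W) on D(X)={3,4,5,6,7,8} D(V)={3,4,5,6,7,8} D(W)={3,4,5,6,7,8}: X {3,4,5,6,7,8}->{3,4,5}; V {3,4,5,6,7,8}->{3,4,5}; W {3,4,5,6,7,8}->{6,7,8}
Constraint 2 (X < W) on D(X)={3,4,5} D(W)={6,7,8}: no change
Constraint 3 (X < Y) on D(X)={3,4,5} D(Y)={5,7,8}: no change
Constraint 4 (X != Y) on D(X)={3,4,5} D(Y)={5,7,8}: no change
So after all 4 constraints: D(W) = {6,7,8}

Answer: {6,7,8}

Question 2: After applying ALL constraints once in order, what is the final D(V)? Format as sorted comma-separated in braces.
Constraint 1 (X + V = W) on D(X)={3,4,5,6,7,8} D(V)={3,4,5,6,7,8} D(W)={3,4,5,6,7,8}: X {3,4,5,6,7,8}->{3,4,5}; V {3,4,5,6,7,8}->{3,4,5}; W {3,4,5,6,7,8}->{6,7,8}
Constraint 2 (X < W) on D(X)={3,4,5} D(W)={6,7,8}: no change
Constraint 3 (X < Y) on D(X)={3,4,5} D(Y)={5,7,8}: no change
Constraint 4 (X != Y) on D(X)={3,4,5} D(Y)={5,7,8}: no change
So after all 4 constraints: D(V) = {3,4,5}

Answer: {3,4,5}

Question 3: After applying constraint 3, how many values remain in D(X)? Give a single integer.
Constraint 1 (X + V = W) on D(X)={3,4,5,6,7,8} D(V)={3,4,5,6,7,8} D(W)={3,4,5,6,7,8}: X {3,4,5,6,7,8}->{3,4,5}; V {3,4,5,6,7,8}->{3,4,5}; W {3,4,5,6,7,8}->{6,7,8}
Constraint 2 (X < W) on D(X)={3,4,5} D(W)={6,7,8}: no change
Constraint 3 (X < Y) on D(X)={3,4,5} D(Y)={5,7,8}: no change
So after constraint 3: D(X)={3,4,5}, size = 3

Answer: 3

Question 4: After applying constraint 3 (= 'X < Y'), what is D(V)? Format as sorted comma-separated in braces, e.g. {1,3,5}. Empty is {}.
Answer: {3,4,5}

Derivation:
Constraint 1 (X + V = W) on D(X)={3,4,5,6,7,8} D(V)={3,4,5,6,7,8} D(W)={3,4,5,6,7,8}: X {3,4,5,6,7,8}->{3,4,5}; V {3,4,5,6,7,8}->{3,4,5}; W {3,4,5,6,7,8}->{6,7,8}
Constraint 2 (X < W) on D(X)={3,4,5} D(W)={6,7,8}: no change
Constraint 3 (X < Y) on D(X)={3,4,5} D(Y)={5,7,8}: no change
So after constraint 3: D(V) = {3,4,5}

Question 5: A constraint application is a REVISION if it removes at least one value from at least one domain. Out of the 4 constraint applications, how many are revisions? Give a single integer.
Answer: 1

Derivation:
Constraint 1 (X + V = W) on D(X)={3,4,5,6,7,8} D(V)={3,4,5,6,7,8} D(W)={3,4,5,6,7,8}: X {3,4,5,6,7,8}->{3,4,5}; V {3,4,5,6,7,8}->{3,4,5}; W {3,4,5,6,7,8}->{6,7,8} => REVISION
Constraint 2 (X < W) on D(X)={3,4,5} D(W)={6,7,8}: no change => not a revision
Constraint 3 (X < Y) on D(X)={3,4,5} D(Y)={5,7,8}: no change => not a revision
Constraint 4 (X != Y) on D(X)={3,4,5} D(Y)={5,7,8}: no change => not a revision
Total revisions = 1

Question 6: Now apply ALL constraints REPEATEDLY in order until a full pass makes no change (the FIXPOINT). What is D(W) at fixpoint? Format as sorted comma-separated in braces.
pass 0 (initial): D(W)={3,4,5,6,7,8}
pass 1: V {3,4,5,6,7,8}->{3,4,5}; W {3,4,5,6,7,8}->{6,7,8}; X {3,4,5,6,7,8}->{3,4,5}
pass 2: no change
Fixpoint after 2 passes: D(W) = {6,7,8}

Answer: {6,7,8}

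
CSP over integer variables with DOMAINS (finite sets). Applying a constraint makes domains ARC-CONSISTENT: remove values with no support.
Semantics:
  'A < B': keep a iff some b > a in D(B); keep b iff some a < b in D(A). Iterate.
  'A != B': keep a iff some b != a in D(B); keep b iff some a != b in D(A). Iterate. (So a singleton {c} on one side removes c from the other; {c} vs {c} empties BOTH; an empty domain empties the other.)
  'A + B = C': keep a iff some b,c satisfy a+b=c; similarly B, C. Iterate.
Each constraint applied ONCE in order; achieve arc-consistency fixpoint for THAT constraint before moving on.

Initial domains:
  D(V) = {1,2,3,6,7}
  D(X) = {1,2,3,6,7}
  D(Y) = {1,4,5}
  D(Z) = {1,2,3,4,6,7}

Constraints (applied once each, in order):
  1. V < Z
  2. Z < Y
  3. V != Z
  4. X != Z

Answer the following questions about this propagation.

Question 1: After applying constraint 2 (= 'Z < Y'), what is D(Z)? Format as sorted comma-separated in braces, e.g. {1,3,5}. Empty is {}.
Answer: {2,3,4}

Derivation:
Constraint 1 (V < Z) on D(V)={1,2,3,6,7} D(Z)={1,2,3,4,6,7}: V {1,2,3,6,7}->{1,2,3,6}; Z {1,2,3,4,6,7}->{2,3,4,6,7}
Constraint 2 (Z < Y) on D(Z)={2,3,4,6,7} D(Y)={1,4,5}: Z {2,3,4,6,7}->{2,3,4}; Y {1,4,5}->{4,5}
So after constraint 2: D(Z) = {2,3,4}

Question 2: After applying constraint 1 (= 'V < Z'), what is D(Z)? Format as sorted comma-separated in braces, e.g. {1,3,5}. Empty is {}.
Answer: {2,3,4,6,7}

Derivation:
Constraint 1 (V < Z) on D(V)={1,2,3,6,7} D(Z)={1,2,3,4,6,7}: V {1,2,3,6,7}->{1,2,3,6}; Z {1,2,3,4,6,7}->{2,3,4,6,7}
So after constraint 1: D(Z) = {2,3,4,6,7}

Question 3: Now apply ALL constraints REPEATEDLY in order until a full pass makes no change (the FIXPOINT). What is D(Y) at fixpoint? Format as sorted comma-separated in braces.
Answer: {4,5}

Derivation:
pass 0 (initial): D(Y)={1,4,5}
pass 1: V {1,2,3,6,7}->{1,2,3,6}; Y {1,4,5}->{4,5}; Z {1,2,3,4,6,7}->{2,3,4}
pass 2: V {1,2,3,6}->{1,2,3}
pass 3: no change
Fixpoint after 3 passes: D(Y) = {4,5}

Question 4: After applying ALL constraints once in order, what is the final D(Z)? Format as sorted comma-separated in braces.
Constraint 1 (V < Z) on D(V)={1,2,3,6,7} D(Z)={1,2,3,4,6,7}: V {1,2,3,6,7}->{1,2,3,6}; Z {1,2,3,4,6,7}->{2,3,4,6,7}
Constraint 2 (Z < Y) on D(Z)={2,3,4,6,7} D(Y)={1,4,5}: Z {2,3,4,6,7}->{2,3,4}; Y {1,4,5}->{4,5}
Constraint 3 (V != Z) on D(V)={1,2,3,6} D(Z)={2,3,4}: no change
Constraint 4 (X != Z) on D(X)={1,2,3,6,7} D(Z)={2,3,4}: no change
So after all 4 constraints: D(Z) = {2,3,4}

Answer: {2,3,4}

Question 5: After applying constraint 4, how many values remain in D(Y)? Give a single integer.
Constraint 1 (V < Z) on D(V)={1,2,3,6,7} D(Z)={1,2,3,4,6,7}: V {1,2,3,6,7}->{1,2,3,6}; Z {1,2,3,4,6,7}->{2,3,4,6,7}
Constraint 2 (Z < Y) on D(Z)={2,3,4,6,7} D(Y)={1,4,5}: Z {2,3,4,6,7}->{2,3,4}; Y {1,4,5}->{4,5}
Constraint 3 (V != Z) on D(V)={1,2,3,6} D(Z)={2,3,4}: no change
Constraint 4 (X != Z) on D(X)={1,2,3,6,7} D(Z)={2,3,4}: no change
So after constraint 4: D(Y)={4,5}, size = 2

Answer: 2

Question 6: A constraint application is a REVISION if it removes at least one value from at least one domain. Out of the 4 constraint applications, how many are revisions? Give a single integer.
Answer: 2

Derivation:
Constraint 1 (V < Z) on D(V)={1,2,3,6,7} D(Z)={1,2,3,4,6,7}: V {1,2,3,6,7}->{1,2,3,6}; Z {1,2,3,4,6,7}->{2,3,4,6,7} => REVISION
Constraint 2 (Z < Y) on D(Z)={2,3,4,6,7} D(Y)={1,4,5}: Z {2,3,4,6,7}->{2,3,4}; Y {1,4,5}->{4,5} => REVISION
Constraint 3 (V != Z) on D(V)={1,2,3,6} D(Z)={2,3,4}: no change => not a revision
Constraint 4 (X != Z) on D(X)={1,2,3,6,7} D(Z)={2,3,4}: no change => not a revision
Total revisions = 2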